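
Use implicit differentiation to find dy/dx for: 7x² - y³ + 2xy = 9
Differentiate the relation implicitly: treat y = y(x) and apply the chain rule, so every y-derivative picks up a y' = dy/dx factor.

With everything moved to the left-hand side, differentiate term by term:
  d/dx[7x^2] = 14x
  d/dx[2xy] = 2x·y' + 2y
  d/dx[-y^3] = -3y^2·y'
  d/dx[-9] = 0

Separating the contributions that come from x directly and those that come through y:
  without y':      14x + 2y
  multiplying y':  2x - 3y^2

so (14x + 2y) + (2x - 3y^2)·y' = 0, and therefore
  dy/dx = -(14x + 2y)/(2x - 3y^2) = 2(-7x - y)/(2x - 3y^2)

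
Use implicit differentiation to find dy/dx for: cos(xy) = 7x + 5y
Take d/dx of both sides. Since y is implicitly a function of x, the chain rule attaches a y' = dy/dx factor whenever we differentiate through y.

Set F(x, y) = (left side) − (right side), so the curve is F = 0. Differentiating each term of F:
  d/dx[-7x] = -7
  d/dx[-5y] = -5·y'
  d/dx[cos(xy)] = -(x·y' + y)·sin(xy)

Collecting, the y'-free part is the partial derivative in x and the y' coefficient is the partial derivative in y:
  ∂F/∂x = -y·sin(xy) - 7
  ∂F/∂y = -x·sin(xy) - 5

so d/dx[F(x, y(x))] = ∂F/∂x + (∂F/∂y)·y' = 0. Rearranging,
  dy/dx = -(∂F/∂x)/(∂F/∂y) = -(-y·sin(xy) - 7)/(-x·sin(xy) - 5) = -(y·sin(xy) + 7)/(x·sin(xy) + 5)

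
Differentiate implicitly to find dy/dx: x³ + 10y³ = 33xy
Differentiate the relation implicitly: treat y = y(x) and apply the chain rule, so every y-derivative picks up a y' = dy/dx factor.

With everything moved to the left-hand side, differentiate term by term:
  d/dx[x^3] = 3x^2
  d/dx[-33xy] = -33x·y' - 33y
  d/dx[10y^3] = 30y^2·y'

Separating the contributions that come from x directly and those that come through y:
  without y':      3x^2 - 33y
  multiplying y':  -33x + 30y^2

so (3x^2 - 33y) + (-33x + 30y^2)·y' = 0, and therefore
  dy/dx = -(3x^2 - 33y)/(-33x + 30y^2) = (x^2 - 11y)/(11x - 10y^2)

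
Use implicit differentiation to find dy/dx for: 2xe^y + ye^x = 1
Differentiate the relation implicitly: treat y = y(x) and apply the chain rule, so every y-derivative picks up a y' = dy/dx factor.

With everything moved to the left-hand side, differentiate term by term:
  d/dx[2x·e^(y)] = 2x·y'·e^(y) + 2e^(y)
  d/dx[y·e^(x)] = y·e^(x) + y'·e^(x)
  d/dx[-1] = 0

Separating the contributions that come from x directly and those that come through y:
  without y':      y·e^(x) + 2e^(y)
  multiplying y':  2x·e^(y) + e^(x)

so (y·e^(x) + 2e^(y)) + (2x·e^(y) + e^(x))·y' = 0, and therefore
  dy/dx = -(y·e^(x) + 2e^(y))/(2x·e^(y) + e^(x)) = (-y·e^(x) - 2e^(y))/(2x·e^(y) + e^(x))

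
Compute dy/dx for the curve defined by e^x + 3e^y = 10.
Apply d/dx to both sides, remembering that y depends on x. Each occurrence of y therefore brings in a y' = dy/dx via the chain rule.

With F(x, y) equal to the left-hand side minus the right, differentiate F term by term:
  d/dx[e^(x)] = e^(x)
  d/dx[3e^(y)] = 3·y'·e^(y)
  d/dx[-10] = 0
Adding these up, d/dx[F] = 0 becomes
  (e^(x)) + (3e^(y))·y' = 0,
so isolating y',
  dy/dx = -(e^(x))/(3e^(y)) = -e^(x - y)/3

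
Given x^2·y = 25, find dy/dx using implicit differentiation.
Apply d/dx to both sides, remembering that y depends on x. Each occurrence of y therefore brings in a y' = dy/dx via the chain rule.

With F(x, y) equal to the left-hand side minus the right, differentiate F term by term:
  d/dx[x^2y] = x^2·y' + 2xy
  d/dx[-25] = 0
Adding these up, d/dx[F] = 0 becomes
  (2xy) + (x^2)·y' = 0,
so isolating y',
  dy/dx = -(2xy)/(x^2) = -2y/x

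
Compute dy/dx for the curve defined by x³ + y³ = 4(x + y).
Apply d/dx to both sides, remembering that y depends on x. Each occurrence of y therefore brings in a y' = dy/dx via the chain rule.

With F(x, y) equal to the left-hand side minus the right, differentiate F term by term:
  d/dx[x^3] = 3x^2
  d/dx[-4x] = -4
  d/dx[y^3] = 3y^2·y'
  d/dx[-4y] = -4·y'
Adding these up, d/dx[F] = 0 becomes
  (3x^2 - 4) + (3y^2 - 4)·y' = 0,
so isolating y',
  dy/dx = -(3x^2 - 4)/(3y^2 - 4) = (4 - 3x^2)/(3y^2 - 4)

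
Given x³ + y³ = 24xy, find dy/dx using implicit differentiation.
Apply d/dx to both sides, remembering that y depends on x. Each occurrence of y therefore brings in a y' = dy/dx via the chain rule.

With F(x, y) equal to the left-hand side minus the right, differentiate F term by term:
  d/dx[x^3] = 3x^2
  d/dx[-24xy] = -24x·y' - 24y
  d/dx[y^3] = 3y^2·y'
Adding these up, d/dx[F] = 0 becomes
  (3x^2 - 24y) + (-24x + 3y^2)·y' = 0,
so isolating y',
  dy/dx = -(3x^2 - 24y)/(-24x + 3y^2) = (x^2 - 8y)/(8x - y^2)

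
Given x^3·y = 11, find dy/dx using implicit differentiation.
Differentiate both sides with respect to x, treating y as y(x). By the chain rule, any term containing y contributes a factor of y' = dy/dx when we differentiate it.

Move every term to one side and write the relation as F(x, y) = 0. Term by term,
  d/dx[x^3y] = x^3·y' + 3x^2y
  d/dx[-11] = 0

The pieces without y' make up ∂F/∂x and the coefficient of y' is ∂F/∂y:
  ∂F/∂x = 3x^2y,
  ∂F/∂y = x^3.

Since d/dx[F] = ∂F/∂x + (∂F/∂y)·y' = 0, solve for y':
  (∂F/∂y)·y' = -∂F/∂x
  dy/dx = -(∂F/∂x)/(∂F/∂y) = -(3x^2y)/(x^3) = -3y/x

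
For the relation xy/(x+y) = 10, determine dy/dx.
Apply d/dx to both sides, remembering that y depends on x. Each occurrence of y therefore brings in a y' = dy/dx via the chain rule.

With F(x, y) equal to the left-hand side minus the right, differentiate F term by term:
  d/dx[xy/(x + y)] = xy(-y' - 1)/(x + y)^2 + x·y'/(x + y) + y/(x + y)
  d/dx[-10] = 0
Adding these up, d/dx[F] = 0 becomes
  (-xy/(x + y)^2 + y/(x + y)) + (-xy/(x + y)^2 + x/(x + y))·y' = 0,
so isolating y',
  dy/dx = -(-xy/(x + y)^2 + y/(x + y))/(-xy/(x + y)^2 + x/(x + y))
        = -(y^2/(x + y)^2)/(x^2/(x + y)^2) = -y^2/x^2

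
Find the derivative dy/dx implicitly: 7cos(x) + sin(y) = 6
Differentiate both sides with respect to x, treating y as y(x). By the chain rule, any term containing y contributes a factor of y' = dy/dx when we differentiate it.

Move every term to one side and write the relation as F(x, y) = 0. Term by term,
  d/dx[sin(y)] = y'·cos(y)
  d/dx[7cos(x)] = -7sin(x)
  d/dx[-6] = 0

The pieces without y' make up ∂F/∂x and the coefficient of y' is ∂F/∂y:
  ∂F/∂x = -7sin(x),
  ∂F/∂y = cos(y).

Since d/dx[F] = ∂F/∂x + (∂F/∂y)·y' = 0, solve for y':
  (∂F/∂y)·y' = -∂F/∂x
  dy/dx = -(∂F/∂x)/(∂F/∂y) = -(-7sin(x))/(cos(y)) = 7sin(x)/cos(y)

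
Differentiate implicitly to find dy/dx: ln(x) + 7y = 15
Take d/dx of both sides. Since y is implicitly a function of x, the chain rule attaches a y' = dy/dx factor whenever we differentiate through y.

Set F(x, y) = (left side) − (right side), so the curve is F = 0. Differentiating each term of F:
  d/dx[7y] = 7·y'
  d/dx[ln(x)] = 1/x
  d/dx[-15] = 0

Collecting, the y'-free part is the partial derivative in x and the y' coefficient is the partial derivative in y:
  ∂F/∂x = 1/x
  ∂F/∂y = 7

so d/dx[F(x, y(x))] = ∂F/∂x + (∂F/∂y)·y' = 0. Rearranging,
  dy/dx = -(∂F/∂x)/(∂F/∂y) = -(1/x)/(7) = -1/(7x)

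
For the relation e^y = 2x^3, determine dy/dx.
Differentiate both sides with respect to x, treating y as y(x). By the chain rule, any term containing y contributes a factor of y' = dy/dx when we differentiate it.

Move every term to one side and write the relation as F(x, y) = 0. Term by term,
  d/dx[-2x^3] = -6x^2
  d/dx[e^(y)] = y'·e^(y)

The pieces without y' make up ∂F/∂x and the coefficient of y' is ∂F/∂y:
  ∂F/∂x = -6x^2,
  ∂F/∂y = e^(y).

Since d/dx[F] = ∂F/∂x + (∂F/∂y)·y' = 0, solve for y':
  (∂F/∂y)·y' = -∂F/∂x
  dy/dx = -(∂F/∂x)/(∂F/∂y) = -(-6x^2)/(e^(y)) = 6x^2e^(-y)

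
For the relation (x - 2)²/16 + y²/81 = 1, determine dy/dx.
Differentiate both sides with respect to x, treating y as y(x). By the chain rule, any term containing y contributes a factor of y' = dy/dx when we differentiate it.

Move every term to one side and write the relation as F(x, y) = 0. Term by term,
  d/dx[y^2/81] = 2y·y'/81
  d/dx[(x - 2)^2/16] = x/8 - 1/4
  d/dx[-1] = 0

The pieces without y' make up ∂F/∂x and the coefficient of y' is ∂F/∂y:
  ∂F/∂x = x/8 - 1/4,
  ∂F/∂y = 2y/81.

Since d/dx[F] = ∂F/∂x + (∂F/∂y)·y' = 0, solve for y':
  (∂F/∂y)·y' = -∂F/∂x
  dy/dx = -(∂F/∂x)/(∂F/∂y) = -(x/8 - 1/4)/(2y/81)
        = -((x - 2)/8)/(2y/81) = 81(2 - x)/(16y)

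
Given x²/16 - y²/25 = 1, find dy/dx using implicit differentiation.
Take d/dx of both sides. Since y is implicitly a function of x, the chain rule attaches a y' = dy/dx factor whenever we differentiate through y.

Set F(x, y) = (left side) − (right side), so the curve is F = 0. Differentiating each term of F:
  d/dx[x^2/16] = x/8
  d/dx[-y^2/25] = -2y·y'/25
  d/dx[-1] = 0

Collecting, the y'-free part is the partial derivative in x and the y' coefficient is the partial derivative in y:
  ∂F/∂x = x/8
  ∂F/∂y = -2y/25

so d/dx[F(x, y(x))] = ∂F/∂x + (∂F/∂y)·y' = 0. Rearranging,
  dy/dx = -(∂F/∂x)/(∂F/∂y) = -(x/8)/(-2y/25) = 25x/(16y)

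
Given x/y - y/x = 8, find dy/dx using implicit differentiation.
Apply d/dx to both sides, remembering that y depends on x. Each occurrence of y therefore brings in a y' = dy/dx via the chain rule.

With F(x, y) equal to the left-hand side minus the right, differentiate F term by term:
  d/dx[x/y] = -x·y'/y^2 + 1/y
  d/dx[-y/x] = -y'/x + y/x^2
  d/dx[-8] = 0
Adding these up, d/dx[F] = 0 becomes
  (1/y + y/x^2) + (-x/y^2 - 1/x)·y' = 0,
so isolating y',
  dy/dx = -(1/y + y/x^2)/(-x/y^2 - 1/x)
        = -((x^2 + y^2)/(x^2y))/(-(x^2 + y^2)/(xy^2)) = y/x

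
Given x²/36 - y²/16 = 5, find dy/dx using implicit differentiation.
Apply d/dx to both sides, remembering that y depends on x. Each occurrence of y therefore brings in a y' = dy/dx via the chain rule.

With F(x, y) equal to the left-hand side minus the right, differentiate F term by term:
  d/dx[x^2/36] = x/18
  d/dx[-y^2/16] = -y·y'/8
  d/dx[-5] = 0
Adding these up, d/dx[F] = 0 becomes
  (x/18) + (-y/8)·y' = 0,
so isolating y',
  dy/dx = -(x/18)/(-y/8) = 4x/(9y)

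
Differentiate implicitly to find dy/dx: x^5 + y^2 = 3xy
Differentiate the relation implicitly: treat y = y(x) and apply the chain rule, so every y-derivative picks up a y' = dy/dx factor.

With everything moved to the left-hand side, differentiate term by term:
  d/dx[x^5] = 5x^4
  d/dx[-3xy] = -3x·y' - 3y
  d/dx[y^2] = 2y·y'

Separating the contributions that come from x directly and those that come through y:
  without y':      5x^4 - 3y
  multiplying y':  -3x + 2y

so (5x^4 - 3y) + (-3x + 2y)·y' = 0, and therefore
  dy/dx = -(5x^4 - 3y)/(-3x + 2y) = (5x^4 - 3y)/(3x - 2y)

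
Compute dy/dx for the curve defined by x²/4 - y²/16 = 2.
Differentiate both sides with respect to x, treating y as y(x). By the chain rule, any term containing y contributes a factor of y' = dy/dx when we differentiate it.

Move every term to one side and write the relation as F(x, y) = 0. Term by term,
  d/dx[x^2/4] = x/2
  d/dx[-y^2/16] = -y·y'/8
  d/dx[-2] = 0

The pieces without y' make up ∂F/∂x and the coefficient of y' is ∂F/∂y:
  ∂F/∂x = x/2,
  ∂F/∂y = -y/8.

Since d/dx[F] = ∂F/∂x + (∂F/∂y)·y' = 0, solve for y':
  (∂F/∂y)·y' = -∂F/∂x
  dy/dx = -(∂F/∂x)/(∂F/∂y) = -(x/2)/(-y/8) = 4x/y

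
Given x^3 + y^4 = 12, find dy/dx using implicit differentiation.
Differentiate the relation implicitly: treat y = y(x) and apply the chain rule, so every y-derivative picks up a y' = dy/dx factor.

With everything moved to the left-hand side, differentiate term by term:
  d/dx[x^3] = 3x^2
  d/dx[y^4] = 4y^3·y'
  d/dx[-12] = 0

Separating the contributions that come from x directly and those that come through y:
  without y':      3x^2
  multiplying y':  4y^3

so (3x^2) + (4y^3)·y' = 0, and therefore
  dy/dx = -(3x^2)/(4y^3) = -3x^2/(4y^3)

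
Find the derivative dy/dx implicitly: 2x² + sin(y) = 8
Take d/dx of both sides. Since y is implicitly a function of x, the chain rule attaches a y' = dy/dx factor whenever we differentiate through y.

Set F(x, y) = (left side) − (right side), so the curve is F = 0. Differentiating each term of F:
  d/dx[2x^2] = 4x
  d/dx[sin(y)] = y'·cos(y)
  d/dx[-8] = 0

Collecting, the y'-free part is the partial derivative in x and the y' coefficient is the partial derivative in y:
  ∂F/∂x = 4x
  ∂F/∂y = cos(y)

so d/dx[F(x, y(x))] = ∂F/∂x + (∂F/∂y)·y' = 0. Rearranging,
  dy/dx = -(∂F/∂x)/(∂F/∂y) = -(4x)/(cos(y)) = -4x/cos(y)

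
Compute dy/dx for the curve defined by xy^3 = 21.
Take d/dx of both sides. Since y is implicitly a function of x, the chain rule attaches a y' = dy/dx factor whenever we differentiate through y.

Set F(x, y) = (left side) − (right side), so the curve is F = 0. Differentiating each term of F:
  d/dx[xy^3] = 3xy^2·y' + y^3
  d/dx[-21] = 0

Collecting, the y'-free part is the partial derivative in x and the y' coefficient is the partial derivative in y:
  ∂F/∂x = y^3
  ∂F/∂y = 3xy^2

so d/dx[F(x, y(x))] = ∂F/∂x + (∂F/∂y)·y' = 0. Rearranging,
  dy/dx = -(∂F/∂x)/(∂F/∂y) = -(y^3)/(3xy^2) = -y/(3x)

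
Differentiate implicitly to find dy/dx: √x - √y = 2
Take d/dx of both sides. Since y is implicitly a function of x, the chain rule attaches a y' = dy/dx factor whenever we differentiate through y.

Set F(x, y) = (left side) − (right side), so the curve is F = 0. Differentiating each term of F:
  d/dx[√(x)] = 1/(2√(x))
  d/dx[-√(y)] = -y'/(2√(y))
  d/dx[-2] = 0

Collecting, the y'-free part is the partial derivative in x and the y' coefficient is the partial derivative in y:
  ∂F/∂x = 1/(2√(x))
  ∂F/∂y = -1/(2√(y))

so d/dx[F(x, y(x))] = ∂F/∂x + (∂F/∂y)·y' = 0. Rearranging,
  dy/dx = -(∂F/∂x)/(∂F/∂y) = -(1/(2√(x)))/(-1/(2√(y))) = √(y)/√(x)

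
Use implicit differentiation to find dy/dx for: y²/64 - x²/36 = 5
Take d/dx of both sides. Since y is implicitly a function of x, the chain rule attaches a y' = dy/dx factor whenever we differentiate through y.

Set F(x, y) = (left side) − (right side), so the curve is F = 0. Differentiating each term of F:
  d/dx[-x^2/36] = -x/18
  d/dx[y^2/64] = y·y'/32
  d/dx[-5] = 0

Collecting, the y'-free part is the partial derivative in x and the y' coefficient is the partial derivative in y:
  ∂F/∂x = -x/18
  ∂F/∂y = y/32

so d/dx[F(x, y(x))] = ∂F/∂x + (∂F/∂y)·y' = 0. Rearranging,
  dy/dx = -(∂F/∂x)/(∂F/∂y) = -(-x/18)/(y/32) = 16x/(9y)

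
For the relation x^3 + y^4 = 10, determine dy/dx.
Apply d/dx to both sides, remembering that y depends on x. Each occurrence of y therefore brings in a y' = dy/dx via the chain rule.

With F(x, y) equal to the left-hand side minus the right, differentiate F term by term:
  d/dx[x^3] = 3x^2
  d/dx[y^4] = 4y^3·y'
  d/dx[-10] = 0
Adding these up, d/dx[F] = 0 becomes
  (3x^2) + (4y^3)·y' = 0,
so isolating y',
  dy/dx = -(3x^2)/(4y^3) = -3x^2/(4y^3)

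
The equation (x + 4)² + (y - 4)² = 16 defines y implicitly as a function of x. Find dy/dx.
Apply d/dx to both sides, remembering that y depends on x. Each occurrence of y therefore brings in a y' = dy/dx via the chain rule.

With F(x, y) equal to the left-hand side minus the right, differentiate F term by term:
  d/dx[(x + 4)^2] = 2x + 8
  d/dx[(y - 4)^2] = 2·y'(y - 4)
  d/dx[-16] = 0
Adding these up, d/dx[F] = 0 becomes
  (2x + 8) + (2y - 8)·y' = 0,
so isolating y',
  dy/dx = -(2x + 8)/(2y - 8) = (-x - 4)/(y - 4)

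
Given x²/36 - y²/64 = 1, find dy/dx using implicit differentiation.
Differentiate both sides with respect to x, treating y as y(x). By the chain rule, any term containing y contributes a factor of y' = dy/dx when we differentiate it.

Move every term to one side and write the relation as F(x, y) = 0. Term by term,
  d/dx[x^2/36] = x/18
  d/dx[-y^2/64] = -y·y'/32
  d/dx[-1] = 0

The pieces without y' make up ∂F/∂x and the coefficient of y' is ∂F/∂y:
  ∂F/∂x = x/18,
  ∂F/∂y = -y/32.

Since d/dx[F] = ∂F/∂x + (∂F/∂y)·y' = 0, solve for y':
  (∂F/∂y)·y' = -∂F/∂x
  dy/dx = -(∂F/∂x)/(∂F/∂y) = -(x/18)/(-y/32) = 16x/(9y)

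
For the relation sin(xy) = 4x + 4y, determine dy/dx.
Apply d/dx to both sides, remembering that y depends on x. Each occurrence of y therefore brings in a y' = dy/dx via the chain rule.

With F(x, y) equal to the left-hand side minus the right, differentiate F term by term:
  d/dx[-4x] = -4
  d/dx[-4y] = -4·y'
  d/dx[sin(xy)] = (x·y' + y)·cos(xy)
Adding these up, d/dx[F] = 0 becomes
  (y·cos(xy) - 4) + (x·cos(xy) - 4)·y' = 0,
so isolating y',
  dy/dx = -(y·cos(xy) - 4)/(x·cos(xy) - 4) = (-y·cos(xy) + 4)/(x·cos(xy) - 4)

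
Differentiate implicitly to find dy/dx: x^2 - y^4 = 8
Take d/dx of both sides. Since y is implicitly a function of x, the chain rule attaches a y' = dy/dx factor whenever we differentiate through y.

Set F(x, y) = (left side) − (right side), so the curve is F = 0. Differentiating each term of F:
  d/dx[x^2] = 2x
  d/dx[-y^4] = -4y^3·y'
  d/dx[-8] = 0

Collecting, the y'-free part is the partial derivative in x and the y' coefficient is the partial derivative in y:
  ∂F/∂x = 2x
  ∂F/∂y = -4y^3

so d/dx[F(x, y(x))] = ∂F/∂x + (∂F/∂y)·y' = 0. Rearranging,
  dy/dx = -(∂F/∂x)/(∂F/∂y) = -(2x)/(-4y^3) = x/(2y^3)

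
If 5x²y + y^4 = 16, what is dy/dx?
Take d/dx of both sides. Since y is implicitly a function of x, the chain rule attaches a y' = dy/dx factor whenever we differentiate through y.

Set F(x, y) = (left side) − (right side), so the curve is F = 0. Differentiating each term of F:
  d/dx[5x^2y] = 5x^2·y' + 10xy
  d/dx[y^4] = 4y^3·y'
  d/dx[-16] = 0

Collecting, the y'-free part is the partial derivative in x and the y' coefficient is the partial derivative in y:
  ∂F/∂x = 10xy
  ∂F/∂y = 5x^2 + 4y^3

so d/dx[F(x, y(x))] = ∂F/∂x + (∂F/∂y)·y' = 0. Rearranging,
  dy/dx = -(∂F/∂x)/(∂F/∂y) = -(10xy)/(5x^2 + 4y^3) = -10xy/(5x^2 + 4y^3)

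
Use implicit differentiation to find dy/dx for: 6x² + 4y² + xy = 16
Take d/dx of both sides. Since y is implicitly a function of x, the chain rule attaches a y' = dy/dx factor whenever we differentiate through y.

Set F(x, y) = (left side) − (right side), so the curve is F = 0. Differentiating each term of F:
  d/dx[6x^2] = 12x
  d/dx[xy] = x·y' + y
  d/dx[4y^2] = 8y·y'
  d/dx[-16] = 0

Collecting, the y'-free part is the partial derivative in x and the y' coefficient is the partial derivative in y:
  ∂F/∂x = 12x + y
  ∂F/∂y = x + 8y

so d/dx[F(x, y(x))] = ∂F/∂x + (∂F/∂y)·y' = 0. Rearranging,
  dy/dx = -(∂F/∂x)/(∂F/∂y) = -(12x + y)/(x + 8y) = (-12x - y)/(x + 8y)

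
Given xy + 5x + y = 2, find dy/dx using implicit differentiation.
Take d/dx of both sides. Since y is implicitly a function of x, the chain rule attaches a y' = dy/dx factor whenever we differentiate through y.

Set F(x, y) = (left side) − (right side), so the curve is F = 0. Differentiating each term of F:
  d/dx[xy] = x·y' + y
  d/dx[5x] = 5
  d/dx[y] = y'
  d/dx[-2] = 0

Collecting, the y'-free part is the partial derivative in x and the y' coefficient is the partial derivative in y:
  ∂F/∂x = y + 5
  ∂F/∂y = x + 1

so d/dx[F(x, y(x))] = ∂F/∂x + (∂F/∂y)·y' = 0. Rearranging,
  dy/dx = -(∂F/∂x)/(∂F/∂y) = -(y + 5)/(x + 1) = (-y - 5)/(x + 1)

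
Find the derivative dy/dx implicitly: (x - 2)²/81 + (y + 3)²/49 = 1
Take d/dx of both sides. Since y is implicitly a function of x, the chain rule attaches a y' = dy/dx factor whenever we differentiate through y.

Set F(x, y) = (left side) − (right side), so the curve is F = 0. Differentiating each term of F:
  d/dx[(x - 2)^2/81] = 2x/81 - 4/81
  d/dx[(y + 3)^2/49] = 2·y'(y + 3)/49
  d/dx[-1] = 0

Collecting, the y'-free part is the partial derivative in x and the y' coefficient is the partial derivative in y:
  ∂F/∂x = 2x/81 - 4/81
  ∂F/∂y = 2y/49 + 6/49

so d/dx[F(x, y(x))] = ∂F/∂x + (∂F/∂y)·y' = 0. Rearranging,
  dy/dx = -(∂F/∂x)/(∂F/∂y) = -(2x/81 - 4/81)/(2y/49 + 6/49)
        = -(2(x - 2)/81)/(2(y + 3)/49) = 49(2 - x)/(81(y + 3))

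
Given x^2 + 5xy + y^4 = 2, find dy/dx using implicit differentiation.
Differentiate the relation implicitly: treat y = y(x) and apply the chain rule, so every y-derivative picks up a y' = dy/dx factor.

With everything moved to the left-hand side, differentiate term by term:
  d/dx[x^2] = 2x
  d/dx[5xy] = 5x·y' + 5y
  d/dx[y^4] = 4y^3·y'
  d/dx[-2] = 0

Separating the contributions that come from x directly and those that come through y:
  without y':      2x + 5y
  multiplying y':  5x + 4y^3

so (2x + 5y) + (5x + 4y^3)·y' = 0, and therefore
  dy/dx = -(2x + 5y)/(5x + 4y^3) = (-2x - 5y)/(5x + 4y^3)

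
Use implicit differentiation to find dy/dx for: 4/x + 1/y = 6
Differentiate both sides with respect to x, treating y as y(x). By the chain rule, any term containing y contributes a factor of y' = dy/dx when we differentiate it.

Move every term to one side and write the relation as F(x, y) = 0. Term by term,
  d/dx[1/y] = -y'/y^2
  d/dx[4/x] = -4/x^2
  d/dx[-6] = 0

The pieces without y' make up ∂F/∂x and the coefficient of y' is ∂F/∂y:
  ∂F/∂x = -4/x^2,
  ∂F/∂y = -1/y^2.

Since d/dx[F] = ∂F/∂x + (∂F/∂y)·y' = 0, solve for y':
  (∂F/∂y)·y' = -∂F/∂x
  dy/dx = -(∂F/∂x)/(∂F/∂y) = -(-4/x^2)/(-1/y^2) = -4y^2/x^2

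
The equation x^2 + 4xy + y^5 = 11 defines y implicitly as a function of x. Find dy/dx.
Apply d/dx to both sides, remembering that y depends on x. Each occurrence of y therefore brings in a y' = dy/dx via the chain rule.

With F(x, y) equal to the left-hand side minus the right, differentiate F term by term:
  d/dx[x^2] = 2x
  d/dx[4xy] = 4x·y' + 4y
  d/dx[y^5] = 5y^4·y'
  d/dx[-11] = 0
Adding these up, d/dx[F] = 0 becomes
  (2x + 4y) + (4x + 5y^4)·y' = 0,
so isolating y',
  dy/dx = -(2x + 4y)/(4x + 5y^4) = 2(-x - 2y)/(4x + 5y^4)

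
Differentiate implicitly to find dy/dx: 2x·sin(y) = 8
Take d/dx of both sides. Since y is implicitly a function of x, the chain rule attaches a y' = dy/dx factor whenever we differentiate through y.

Set F(x, y) = (left side) − (right side), so the curve is F = 0. Differentiating each term of F:
  d/dx[2x·sin(y)] = 2x·y'·cos(y) + 2sin(y)
  d/dx[-8] = 0

Collecting, the y'-free part is the partial derivative in x and the y' coefficient is the partial derivative in y:
  ∂F/∂x = 2sin(y)
  ∂F/∂y = 2x·cos(y)

so d/dx[F(x, y(x))] = ∂F/∂x + (∂F/∂y)·y' = 0. Rearranging,
  dy/dx = -(∂F/∂x)/(∂F/∂y) = -(2sin(y))/(2x·cos(y)) = -tan(y)/x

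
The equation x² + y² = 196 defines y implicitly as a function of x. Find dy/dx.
Take d/dx of both sides. Since y is implicitly a function of x, the chain rule attaches a y' = dy/dx factor whenever we differentiate through y.

Set F(x, y) = (left side) − (right side), so the curve is F = 0. Differentiating each term of F:
  d/dx[x^2] = 2x
  d/dx[y^2] = 2y·y'
  d/dx[-196] = 0

Collecting, the y'-free part is the partial derivative in x and the y' coefficient is the partial derivative in y:
  ∂F/∂x = 2x
  ∂F/∂y = 2y

so d/dx[F(x, y(x))] = ∂F/∂x + (∂F/∂y)·y' = 0. Rearranging,
  dy/dx = -(∂F/∂x)/(∂F/∂y) = -(2x)/(2y) = -x/y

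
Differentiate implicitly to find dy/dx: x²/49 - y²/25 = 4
Take d/dx of both sides. Since y is implicitly a function of x, the chain rule attaches a y' = dy/dx factor whenever we differentiate through y.

Set F(x, y) = (left side) − (right side), so the curve is F = 0. Differentiating each term of F:
  d/dx[x^2/49] = 2x/49
  d/dx[-y^2/25] = -2y·y'/25
  d/dx[-4] = 0

Collecting, the y'-free part is the partial derivative in x and the y' coefficient is the partial derivative in y:
  ∂F/∂x = 2x/49
  ∂F/∂y = -2y/25

so d/dx[F(x, y(x))] = ∂F/∂x + (∂F/∂y)·y' = 0. Rearranging,
  dy/dx = -(∂F/∂x)/(∂F/∂y) = -(2x/49)/(-2y/25) = 25x/(49y)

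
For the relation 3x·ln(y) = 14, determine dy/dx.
Differentiate both sides with respect to x, treating y as y(x). By the chain rule, any term containing y contributes a factor of y' = dy/dx when we differentiate it.

Move every term to one side and write the relation as F(x, y) = 0. Term by term,
  d/dx[3x·ln(y)] = 3x·y'/y + 3ln(y)
  d/dx[-14] = 0

The pieces without y' make up ∂F/∂x and the coefficient of y' is ∂F/∂y:
  ∂F/∂x = 3ln(y),
  ∂F/∂y = 3x/y.

Since d/dx[F] = ∂F/∂x + (∂F/∂y)·y' = 0, solve for y':
  (∂F/∂y)·y' = -∂F/∂x
  dy/dx = -(∂F/∂x)/(∂F/∂y) = -(3ln(y))/(3x/y) = -y·ln(y)/x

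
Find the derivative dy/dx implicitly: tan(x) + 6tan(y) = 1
Apply d/dx to both sides, remembering that y depends on x. Each occurrence of y therefore brings in a y' = dy/dx via the chain rule.

With F(x, y) equal to the left-hand side minus the right, differentiate F term by term:
  d/dx[tan(x)] = tan(x)^2 + 1
  d/dx[6tan(y)] = 6·y'(tan(y)^2 + 1)
  d/dx[-1] = 0
Adding these up, d/dx[F] = 0 becomes
  (tan(x)^2 + 1) + (6tan(y)^2 + 6)·y' = 0,
so isolating y',
  dy/dx = -(tan(x)^2 + 1)/(6tan(y)^2 + 6) = -cos(y)^2/(6cos(x)^2)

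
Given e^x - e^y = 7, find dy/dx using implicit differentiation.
Differentiate both sides with respect to x, treating y as y(x). By the chain rule, any term containing y contributes a factor of y' = dy/dx when we differentiate it.

Move every term to one side and write the relation as F(x, y) = 0. Term by term,
  d/dx[e^(x)] = e^(x)
  d/dx[-e^(y)] = -y'·e^(y)
  d/dx[-7] = 0

The pieces without y' make up ∂F/∂x and the coefficient of y' is ∂F/∂y:
  ∂F/∂x = e^(x),
  ∂F/∂y = -e^(y).

Since d/dx[F] = ∂F/∂x + (∂F/∂y)·y' = 0, solve for y':
  (∂F/∂y)·y' = -∂F/∂x
  dy/dx = -(∂F/∂x)/(∂F/∂y) = -(e^(x))/(-e^(y)) = e^(x - y)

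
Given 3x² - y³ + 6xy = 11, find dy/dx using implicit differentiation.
Differentiate the relation implicitly: treat y = y(x) and apply the chain rule, so every y-derivative picks up a y' = dy/dx factor.

With everything moved to the left-hand side, differentiate term by term:
  d/dx[3x^2] = 6x
  d/dx[6xy] = 6x·y' + 6y
  d/dx[-y^3] = -3y^2·y'
  d/dx[-11] = 0

Separating the contributions that come from x directly and those that come through y:
  without y':      6x + 6y
  multiplying y':  6x - 3y^2

so (6x + 6y) + (6x - 3y^2)·y' = 0, and therefore
  dy/dx = -(6x + 6y)/(6x - 3y^2) = 2(-x - y)/(2x - y^2)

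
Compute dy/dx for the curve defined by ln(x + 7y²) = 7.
Differentiate the relation implicitly: treat y = y(x) and apply the chain rule, so every y-derivative picks up a y' = dy/dx factor.

With everything moved to the left-hand side, differentiate term by term:
  d/dx[ln(x + 7y^2)] = (14y·y' + 1)/(x + 7y^2)
  d/dx[-7] = 0

Separating the contributions that come from x directly and those that come through y:
  without y':      1/(x + 7y^2)
  multiplying y':  14y/(x + 7y^2)

so (1/(x + 7y^2)) + (14y/(x + 7y^2))·y' = 0, and therefore
  dy/dx = -(1/(x + 7y^2))/(14y/(x + 7y^2)) = -1/(14y)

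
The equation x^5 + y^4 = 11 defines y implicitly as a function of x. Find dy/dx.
Apply d/dx to both sides, remembering that y depends on x. Each occurrence of y therefore brings in a y' = dy/dx via the chain rule.

With F(x, y) equal to the left-hand side minus the right, differentiate F term by term:
  d/dx[x^5] = 5x^4
  d/dx[y^4] = 4y^3·y'
  d/dx[-11] = 0
Adding these up, d/dx[F] = 0 becomes
  (5x^4) + (4y^3)·y' = 0,
so isolating y',
  dy/dx = -(5x^4)/(4y^3) = -5x^4/(4y^3)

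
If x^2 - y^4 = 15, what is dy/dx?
Take d/dx of both sides. Since y is implicitly a function of x, the chain rule attaches a y' = dy/dx factor whenever we differentiate through y.

Set F(x, y) = (left side) − (right side), so the curve is F = 0. Differentiating each term of F:
  d/dx[x^2] = 2x
  d/dx[-y^4] = -4y^3·y'
  d/dx[-15] = 0

Collecting, the y'-free part is the partial derivative in x and the y' coefficient is the partial derivative in y:
  ∂F/∂x = 2x
  ∂F/∂y = -4y^3

so d/dx[F(x, y(x))] = ∂F/∂x + (∂F/∂y)·y' = 0. Rearranging,
  dy/dx = -(∂F/∂x)/(∂F/∂y) = -(2x)/(-4y^3) = x/(2y^3)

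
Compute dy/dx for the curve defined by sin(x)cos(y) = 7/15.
Take d/dx of both sides. Since y is implicitly a function of x, the chain rule attaches a y' = dy/dx factor whenever we differentiate through y.

Set F(x, y) = (left side) − (right side), so the curve is F = 0. Differentiating each term of F:
  d/dx[sin(x)·cos(y)] = -y'·sin(x)·sin(y) + cos(x)·cos(y)
  d/dx[-7/15] = 0

Collecting, the y'-free part is the partial derivative in x and the y' coefficient is the partial derivative in y:
  ∂F/∂x = cos(x)·cos(y)
  ∂F/∂y = -sin(x)·sin(y)

so d/dx[F(x, y(x))] = ∂F/∂x + (∂F/∂y)·y' = 0. Rearranging,
  dy/dx = -(∂F/∂x)/(∂F/∂y) = -(cos(x)·cos(y))/(-sin(x)·sin(y)) = 1/(tan(x)·tan(y))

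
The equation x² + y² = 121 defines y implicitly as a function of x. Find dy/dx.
Apply d/dx to both sides, remembering that y depends on x. Each occurrence of y therefore brings in a y' = dy/dx via the chain rule.

With F(x, y) equal to the left-hand side minus the right, differentiate F term by term:
  d/dx[x^2] = 2x
  d/dx[y^2] = 2y·y'
  d/dx[-121] = 0
Adding these up, d/dx[F] = 0 becomes
  (2x) + (2y)·y' = 0,
so isolating y',
  dy/dx = -(2x)/(2y) = -x/y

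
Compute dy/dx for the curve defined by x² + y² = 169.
Differentiate both sides with respect to x, treating y as y(x). By the chain rule, any term containing y contributes a factor of y' = dy/dx when we differentiate it.

Move every term to one side and write the relation as F(x, y) = 0. Term by term,
  d/dx[x^2] = 2x
  d/dx[y^2] = 2y·y'
  d/dx[-169] = 0

The pieces without y' make up ∂F/∂x and the coefficient of y' is ∂F/∂y:
  ∂F/∂x = 2x,
  ∂F/∂y = 2y.

Since d/dx[F] = ∂F/∂x + (∂F/∂y)·y' = 0, solve for y':
  (∂F/∂y)·y' = -∂F/∂x
  dy/dx = -(∂F/∂x)/(∂F/∂y) = -(2x)/(2y) = -x/y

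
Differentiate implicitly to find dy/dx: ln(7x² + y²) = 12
Differentiate both sides with respect to x, treating y as y(x). By the chain rule, any term containing y contributes a factor of y' = dy/dx when we differentiate it.

Move every term to one side and write the relation as F(x, y) = 0. Term by term,
  d/dx[ln(7x^2 + y^2)] = (14x + 2y·y')/(7x^2 + y^2)
  d/dx[-12] = 0

The pieces without y' make up ∂F/∂x and the coefficient of y' is ∂F/∂y:
  ∂F/∂x = 14x/(7x^2 + y^2),
  ∂F/∂y = 2y/(7x^2 + y^2).

Since d/dx[F] = ∂F/∂x + (∂F/∂y)·y' = 0, solve for y':
  (∂F/∂y)·y' = -∂F/∂x
  dy/dx = -(∂F/∂x)/(∂F/∂y) = -(14x/(7x^2 + y^2))/(2y/(7x^2 + y^2)) = -7x/y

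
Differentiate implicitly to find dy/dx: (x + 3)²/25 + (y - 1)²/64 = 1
Take d/dx of both sides. Since y is implicitly a function of x, the chain rule attaches a y' = dy/dx factor whenever we differentiate through y.

Set F(x, y) = (left side) − (right side), so the curve is F = 0. Differentiating each term of F:
  d/dx[(x + 3)^2/25] = 2x/25 + 6/25
  d/dx[(y - 1)^2/64] = y'(y - 1)/32
  d/dx[-1] = 0

Collecting, the y'-free part is the partial derivative in x and the y' coefficient is the partial derivative in y:
  ∂F/∂x = 2x/25 + 6/25
  ∂F/∂y = y/32 - 1/32

so d/dx[F(x, y(x))] = ∂F/∂x + (∂F/∂y)·y' = 0. Rearranging,
  dy/dx = -(∂F/∂x)/(∂F/∂y) = -(2x/25 + 6/25)/(y/32 - 1/32)
        = -(2(x + 3)/25)/((y - 1)/32) = 64(-x - 3)/(25(y - 1))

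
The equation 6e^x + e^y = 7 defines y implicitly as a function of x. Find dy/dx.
Take d/dx of both sides. Since y is implicitly a function of x, the chain rule attaches a y' = dy/dx factor whenever we differentiate through y.

Set F(x, y) = (left side) − (right side), so the curve is F = 0. Differentiating each term of F:
  d/dx[6e^(x)] = 6e^(x)
  d/dx[e^(y)] = y'·e^(y)
  d/dx[-7] = 0

Collecting, the y'-free part is the partial derivative in x and the y' coefficient is the partial derivative in y:
  ∂F/∂x = 6e^(x)
  ∂F/∂y = e^(y)

so d/dx[F(x, y(x))] = ∂F/∂x + (∂F/∂y)·y' = 0. Rearranging,
  dy/dx = -(∂F/∂x)/(∂F/∂y) = -(6e^(x))/(e^(y)) = -6e^(x - y)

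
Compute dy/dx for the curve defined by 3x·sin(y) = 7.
Differentiate the relation implicitly: treat y = y(x) and apply the chain rule, so every y-derivative picks up a y' = dy/dx factor.

With everything moved to the left-hand side, differentiate term by term:
  d/dx[3x·sin(y)] = 3x·y'·cos(y) + 3sin(y)
  d/dx[-7] = 0

Separating the contributions that come from x directly and those that come through y:
  without y':      3sin(y)
  multiplying y':  3x·cos(y)

so (3sin(y)) + (3x·cos(y))·y' = 0, and therefore
  dy/dx = -(3sin(y))/(3x·cos(y)) = -tan(y)/x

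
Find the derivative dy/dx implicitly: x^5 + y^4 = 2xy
Differentiate both sides with respect to x, treating y as y(x). By the chain rule, any term containing y contributes a factor of y' = dy/dx when we differentiate it.

Move every term to one side and write the relation as F(x, y) = 0. Term by term,
  d/dx[x^5] = 5x^4
  d/dx[-2xy] = -2x·y' - 2y
  d/dx[y^4] = 4y^3·y'

The pieces without y' make up ∂F/∂x and the coefficient of y' is ∂F/∂y:
  ∂F/∂x = 5x^4 - 2y,
  ∂F/∂y = -2x + 4y^3.

Since d/dx[F] = ∂F/∂x + (∂F/∂y)·y' = 0, solve for y':
  (∂F/∂y)·y' = -∂F/∂x
  dy/dx = -(∂F/∂x)/(∂F/∂y) = -(5x^4 - 2y)/(-2x + 4y^3) = (5x^4/2 - y)/(x - 2y^3)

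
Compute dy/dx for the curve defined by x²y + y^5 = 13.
Apply d/dx to both sides, remembering that y depends on x. Each occurrence of y therefore brings in a y' = dy/dx via the chain rule.

With F(x, y) equal to the left-hand side minus the right, differentiate F term by term:
  d/dx[x^2y] = x^2·y' + 2xy
  d/dx[y^5] = 5y^4·y'
  d/dx[-13] = 0
Adding these up, d/dx[F] = 0 becomes
  (2xy) + (x^2 + 5y^4)·y' = 0,
so isolating y',
  dy/dx = -(2xy)/(x^2 + 5y^4) = -2xy/(x^2 + 5y^4)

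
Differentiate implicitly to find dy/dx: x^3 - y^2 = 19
Apply d/dx to both sides, remembering that y depends on x. Each occurrence of y therefore brings in a y' = dy/dx via the chain rule.

With F(x, y) equal to the left-hand side minus the right, differentiate F term by term:
  d/dx[x^3] = 3x^2
  d/dx[-y^2] = -2y·y'
  d/dx[-19] = 0
Adding these up, d/dx[F] = 0 becomes
  (3x^2) + (-2y)·y' = 0,
so isolating y',
  dy/dx = -(3x^2)/(-2y) = 3x^2/(2y)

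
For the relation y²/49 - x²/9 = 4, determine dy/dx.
Take d/dx of both sides. Since y is implicitly a function of x, the chain rule attaches a y' = dy/dx factor whenever we differentiate through y.

Set F(x, y) = (left side) − (right side), so the curve is F = 0. Differentiating each term of F:
  d/dx[-x^2/9] = -2x/9
  d/dx[y^2/49] = 2y·y'/49
  d/dx[-4] = 0

Collecting, the y'-free part is the partial derivative in x and the y' coefficient is the partial derivative in y:
  ∂F/∂x = -2x/9
  ∂F/∂y = 2y/49

so d/dx[F(x, y(x))] = ∂F/∂x + (∂F/∂y)·y' = 0. Rearranging,
  dy/dx = -(∂F/∂x)/(∂F/∂y) = -(-2x/9)/(2y/49) = 49x/(9y)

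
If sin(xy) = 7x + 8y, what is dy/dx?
Differentiate the relation implicitly: treat y = y(x) and apply the chain rule, so every y-derivative picks up a y' = dy/dx factor.

With everything moved to the left-hand side, differentiate term by term:
  d/dx[-7x] = -7
  d/dx[-8y] = -8·y'
  d/dx[sin(xy)] = (x·y' + y)·cos(xy)

Separating the contributions that come from x directly and those that come through y:
  without y':      y·cos(xy) - 7
  multiplying y':  x·cos(xy) - 8

so (y·cos(xy) - 7) + (x·cos(xy) - 8)·y' = 0, and therefore
  dy/dx = -(y·cos(xy) - 7)/(x·cos(xy) - 8) = (-y·cos(xy) + 7)/(x·cos(xy) - 8)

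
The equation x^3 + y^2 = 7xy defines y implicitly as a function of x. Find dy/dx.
Differentiate both sides with respect to x, treating y as y(x). By the chain rule, any term containing y contributes a factor of y' = dy/dx when we differentiate it.

Move every term to one side and write the relation as F(x, y) = 0. Term by term,
  d/dx[x^3] = 3x^2
  d/dx[-7xy] = -7x·y' - 7y
  d/dx[y^2] = 2y·y'

The pieces without y' make up ∂F/∂x and the coefficient of y' is ∂F/∂y:
  ∂F/∂x = 3x^2 - 7y,
  ∂F/∂y = -7x + 2y.

Since d/dx[F] = ∂F/∂x + (∂F/∂y)·y' = 0, solve for y':
  (∂F/∂y)·y' = -∂F/∂x
  dy/dx = -(∂F/∂x)/(∂F/∂y) = -(3x^2 - 7y)/(-7x + 2y) = (3x^2 - 7y)/(7x - 2y)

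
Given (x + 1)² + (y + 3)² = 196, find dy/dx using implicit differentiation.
Apply d/dx to both sides, remembering that y depends on x. Each occurrence of y therefore brings in a y' = dy/dx via the chain rule.

With F(x, y) equal to the left-hand side minus the right, differentiate F term by term:
  d/dx[(x + 1)^2] = 2x + 2
  d/dx[(y + 3)^2] = 2·y'(y + 3)
  d/dx[-196] = 0
Adding these up, d/dx[F] = 0 becomes
  (2x + 2) + (2y + 6)·y' = 0,
so isolating y',
  dy/dx = -(2x + 2)/(2y + 6) = (-x - 1)/(y + 3)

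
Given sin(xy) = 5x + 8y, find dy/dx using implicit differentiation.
Differentiate the relation implicitly: treat y = y(x) and apply the chain rule, so every y-derivative picks up a y' = dy/dx factor.

With everything moved to the left-hand side, differentiate term by term:
  d/dx[-5x] = -5
  d/dx[-8y] = -8·y'
  d/dx[sin(xy)] = (x·y' + y)·cos(xy)

Separating the contributions that come from x directly and those that come through y:
  without y':      y·cos(xy) - 5
  multiplying y':  x·cos(xy) - 8

so (y·cos(xy) - 5) + (x·cos(xy) - 8)·y' = 0, and therefore
  dy/dx = -(y·cos(xy) - 5)/(x·cos(xy) - 8) = (-y·cos(xy) + 5)/(x·cos(xy) - 8)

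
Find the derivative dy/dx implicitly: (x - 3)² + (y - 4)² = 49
Differentiate the relation implicitly: treat y = y(x) and apply the chain rule, so every y-derivative picks up a y' = dy/dx factor.

With everything moved to the left-hand side, differentiate term by term:
  d/dx[(x - 3)^2] = 2x - 6
  d/dx[(y - 4)^2] = 2·y'(y - 4)
  d/dx[-49] = 0

Separating the contributions that come from x directly and those that come through y:
  without y':      2x - 6
  multiplying y':  2y - 8

so (2x - 6) + (2y - 8)·y' = 0, and therefore
  dy/dx = -(2x - 6)/(2y - 8) = (3 - x)/(y - 4)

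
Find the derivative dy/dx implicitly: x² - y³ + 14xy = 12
Take d/dx of both sides. Since y is implicitly a function of x, the chain rule attaches a y' = dy/dx factor whenever we differentiate through y.

Set F(x, y) = (left side) − (right side), so the curve is F = 0. Differentiating each term of F:
  d/dx[x^2] = 2x
  d/dx[14xy] = 14x·y' + 14y
  d/dx[-y^3] = -3y^2·y'
  d/dx[-12] = 0

Collecting, the y'-free part is the partial derivative in x and the y' coefficient is the partial derivative in y:
  ∂F/∂x = 2x + 14y
  ∂F/∂y = 14x - 3y^2

so d/dx[F(x, y(x))] = ∂F/∂x + (∂F/∂y)·y' = 0. Rearranging,
  dy/dx = -(∂F/∂x)/(∂F/∂y) = -(2x + 14y)/(14x - 3y^2) = 2(-x - 7y)/(14x - 3y^2)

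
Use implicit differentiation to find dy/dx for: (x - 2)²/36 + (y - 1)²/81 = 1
Differentiate both sides with respect to x, treating y as y(x). By the chain rule, any term containing y contributes a factor of y' = dy/dx when we differentiate it.

Move every term to one side and write the relation as F(x, y) = 0. Term by term,
  d/dx[(x - 2)^2/36] = x/18 - 1/9
  d/dx[(y - 1)^2/81] = 2·y'(y - 1)/81
  d/dx[-1] = 0

The pieces without y' make up ∂F/∂x and the coefficient of y' is ∂F/∂y:
  ∂F/∂x = x/18 - 1/9,
  ∂F/∂y = 2y/81 - 2/81.

Since d/dx[F] = ∂F/∂x + (∂F/∂y)·y' = 0, solve for y':
  (∂F/∂y)·y' = -∂F/∂x
  dy/dx = -(∂F/∂x)/(∂F/∂y) = -(x/18 - 1/9)/(2y/81 - 2/81)
        = -((x - 2)/18)/(2(y - 1)/81) = 9(2 - x)/(4(y - 1))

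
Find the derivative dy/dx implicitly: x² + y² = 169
Apply d/dx to both sides, remembering that y depends on x. Each occurrence of y therefore brings in a y' = dy/dx via the chain rule.

With F(x, y) equal to the left-hand side minus the right, differentiate F term by term:
  d/dx[x^2] = 2x
  d/dx[y^2] = 2y·y'
  d/dx[-169] = 0
Adding these up, d/dx[F] = 0 becomes
  (2x) + (2y)·y' = 0,
so isolating y',
  dy/dx = -(2x)/(2y) = -x/y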